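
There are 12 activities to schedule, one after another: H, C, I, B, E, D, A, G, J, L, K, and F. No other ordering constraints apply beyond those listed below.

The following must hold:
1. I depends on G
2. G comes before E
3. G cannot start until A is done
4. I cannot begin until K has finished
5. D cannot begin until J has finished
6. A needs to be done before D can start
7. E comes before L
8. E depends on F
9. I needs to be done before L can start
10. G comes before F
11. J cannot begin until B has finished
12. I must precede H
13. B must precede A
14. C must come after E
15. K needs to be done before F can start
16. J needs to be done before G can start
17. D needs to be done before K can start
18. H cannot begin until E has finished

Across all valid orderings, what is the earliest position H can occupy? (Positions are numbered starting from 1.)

The activities that are forced before H, directly or transitively, are I, B, E, D, A, G, J, K, F. That's 9 activities.
With 9 mandatory predecessors, the earliest H can sit is position 9+1 = 10, and placing just those 9 first achieves it.

10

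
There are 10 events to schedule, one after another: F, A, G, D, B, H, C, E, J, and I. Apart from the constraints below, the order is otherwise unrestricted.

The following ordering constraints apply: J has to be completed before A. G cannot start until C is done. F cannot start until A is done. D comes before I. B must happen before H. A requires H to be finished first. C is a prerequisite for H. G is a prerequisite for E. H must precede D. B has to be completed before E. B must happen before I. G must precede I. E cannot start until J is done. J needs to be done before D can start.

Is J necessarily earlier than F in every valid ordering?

Yes

Tracing the constraints gives a chain: J → A → F.
So J must precede F in any valid ordering.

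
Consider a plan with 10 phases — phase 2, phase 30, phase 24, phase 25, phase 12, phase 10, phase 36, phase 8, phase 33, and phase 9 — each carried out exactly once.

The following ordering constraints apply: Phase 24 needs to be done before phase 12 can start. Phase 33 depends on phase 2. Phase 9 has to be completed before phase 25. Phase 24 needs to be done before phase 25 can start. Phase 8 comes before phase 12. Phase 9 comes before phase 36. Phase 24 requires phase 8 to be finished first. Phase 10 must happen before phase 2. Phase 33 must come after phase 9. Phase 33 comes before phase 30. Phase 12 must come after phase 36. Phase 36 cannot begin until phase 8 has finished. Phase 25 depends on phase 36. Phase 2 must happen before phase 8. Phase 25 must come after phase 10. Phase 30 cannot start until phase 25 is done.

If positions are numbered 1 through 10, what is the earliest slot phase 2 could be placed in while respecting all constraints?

Working backwards through the constraints from phase 2, its only required predecessor is phase 10.
So at minimum 1 phase comes before phase 2, putting phase 2 no earlier than position 2. That position is achievable by scheduling exactly that predecessor first.

2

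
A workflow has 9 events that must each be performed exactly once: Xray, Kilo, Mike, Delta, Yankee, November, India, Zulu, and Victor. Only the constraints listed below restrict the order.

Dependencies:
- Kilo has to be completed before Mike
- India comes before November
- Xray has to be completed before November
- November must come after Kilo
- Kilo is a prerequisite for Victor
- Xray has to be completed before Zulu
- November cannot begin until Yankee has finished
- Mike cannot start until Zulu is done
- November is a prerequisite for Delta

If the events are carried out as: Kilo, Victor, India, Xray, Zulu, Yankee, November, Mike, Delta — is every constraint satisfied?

Going through the constraints one by one, each required predecessor appears earlier in the sequence than its dependent — e.g. Kilo (position 1) is before Mike (position 8), as required.

Yes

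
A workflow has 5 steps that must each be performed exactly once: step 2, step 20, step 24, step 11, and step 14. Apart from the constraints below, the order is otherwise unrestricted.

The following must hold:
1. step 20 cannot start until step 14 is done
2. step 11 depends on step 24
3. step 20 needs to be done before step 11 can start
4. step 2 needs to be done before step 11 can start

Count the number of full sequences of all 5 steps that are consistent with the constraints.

3 steps have no prerequisites (step 2, step 24, step 14), so any of them could come first.
Counting all ways to extend the partial order to a total order gives 12.

12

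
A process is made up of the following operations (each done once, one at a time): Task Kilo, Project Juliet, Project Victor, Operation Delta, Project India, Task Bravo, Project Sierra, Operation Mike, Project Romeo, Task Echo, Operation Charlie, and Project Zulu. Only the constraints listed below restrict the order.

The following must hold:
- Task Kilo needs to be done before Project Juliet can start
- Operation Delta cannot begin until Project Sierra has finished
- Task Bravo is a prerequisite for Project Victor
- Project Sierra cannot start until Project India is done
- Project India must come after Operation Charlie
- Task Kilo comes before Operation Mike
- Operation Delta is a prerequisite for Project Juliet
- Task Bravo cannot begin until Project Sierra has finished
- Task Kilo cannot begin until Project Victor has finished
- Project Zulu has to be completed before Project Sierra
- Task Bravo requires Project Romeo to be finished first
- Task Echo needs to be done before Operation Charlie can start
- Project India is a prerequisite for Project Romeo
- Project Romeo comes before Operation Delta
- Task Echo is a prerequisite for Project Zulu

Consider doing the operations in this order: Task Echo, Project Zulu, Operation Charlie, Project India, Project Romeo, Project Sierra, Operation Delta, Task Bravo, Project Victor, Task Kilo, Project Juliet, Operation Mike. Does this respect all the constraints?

Every stated constraint is respected: Project Zulu sits at position 2, ahead of Project Sierra at position 6, and each of the other listed pairs likewise has the predecessor earlier in the sequence.

Yes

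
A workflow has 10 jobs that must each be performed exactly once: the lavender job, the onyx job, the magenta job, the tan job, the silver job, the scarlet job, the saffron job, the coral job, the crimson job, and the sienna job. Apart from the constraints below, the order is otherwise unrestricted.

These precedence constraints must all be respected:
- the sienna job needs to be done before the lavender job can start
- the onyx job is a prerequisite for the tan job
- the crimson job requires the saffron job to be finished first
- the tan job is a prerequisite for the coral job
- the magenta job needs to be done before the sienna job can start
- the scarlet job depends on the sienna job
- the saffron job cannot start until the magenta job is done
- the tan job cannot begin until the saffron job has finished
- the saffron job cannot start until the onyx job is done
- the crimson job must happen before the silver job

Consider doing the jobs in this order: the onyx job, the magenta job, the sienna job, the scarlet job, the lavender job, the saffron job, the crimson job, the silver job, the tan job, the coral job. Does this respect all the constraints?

Yes

Going through the constraints one by one, each required predecessor appears earlier in the sequence than its dependent — e.g. the onyx job (position 1) is before the tan job (position 9), as required.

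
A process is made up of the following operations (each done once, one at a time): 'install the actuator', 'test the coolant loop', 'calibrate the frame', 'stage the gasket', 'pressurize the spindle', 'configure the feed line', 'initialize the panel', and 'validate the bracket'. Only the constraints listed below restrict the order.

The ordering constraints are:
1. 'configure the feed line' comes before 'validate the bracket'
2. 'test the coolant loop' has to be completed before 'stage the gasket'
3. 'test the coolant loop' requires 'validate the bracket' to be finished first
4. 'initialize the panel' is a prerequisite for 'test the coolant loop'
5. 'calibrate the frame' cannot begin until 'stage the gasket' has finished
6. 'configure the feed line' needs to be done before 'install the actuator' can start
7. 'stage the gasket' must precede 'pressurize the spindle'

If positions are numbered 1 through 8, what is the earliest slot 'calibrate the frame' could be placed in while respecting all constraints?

6

Every operation that must precede 'calibrate the frame' has to come before it. Tracing all chains that end at 'calibrate the frame', those operations are: 'test the coolant loop', 'stage the gasket', 'configure the feed line', 'initialize the panel', 'validate the bracket' — 5 in total.
With 5 mandatory predecessors, the earliest 'calibrate the frame' can sit is position 5+1 = 6, and placing just those 5 first achieves it.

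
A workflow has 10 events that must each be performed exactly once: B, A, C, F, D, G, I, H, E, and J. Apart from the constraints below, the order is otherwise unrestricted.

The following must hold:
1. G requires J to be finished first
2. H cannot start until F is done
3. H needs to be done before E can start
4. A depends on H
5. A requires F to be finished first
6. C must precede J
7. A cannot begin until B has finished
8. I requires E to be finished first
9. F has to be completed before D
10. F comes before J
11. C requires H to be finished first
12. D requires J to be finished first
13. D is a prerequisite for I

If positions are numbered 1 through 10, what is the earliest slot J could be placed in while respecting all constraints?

4

The events that are forced before J, directly or transitively, are C, F, H. That's 3 events.
With 3 mandatory predecessors, the earliest J can sit is position 3+1 = 4, and placing just those 3 first achieves it.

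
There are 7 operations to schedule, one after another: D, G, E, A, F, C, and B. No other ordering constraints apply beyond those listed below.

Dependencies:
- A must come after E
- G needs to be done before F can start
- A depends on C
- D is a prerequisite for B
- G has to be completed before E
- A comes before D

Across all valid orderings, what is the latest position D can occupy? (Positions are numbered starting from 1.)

Following the constraints forward from D, its only required successor is B.
So at least 1 operation follows D, putting D no later than position 6. That position is achievable by scheduling everything else first.

6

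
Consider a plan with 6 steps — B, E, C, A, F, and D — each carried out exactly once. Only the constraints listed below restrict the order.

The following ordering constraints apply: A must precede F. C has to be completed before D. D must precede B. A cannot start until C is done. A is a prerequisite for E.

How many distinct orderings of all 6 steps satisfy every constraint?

Only C has no prerequisites, so it must go first.
Systematically extending each partial ordering one step at a time and counting, there are 20 complete orderings.

20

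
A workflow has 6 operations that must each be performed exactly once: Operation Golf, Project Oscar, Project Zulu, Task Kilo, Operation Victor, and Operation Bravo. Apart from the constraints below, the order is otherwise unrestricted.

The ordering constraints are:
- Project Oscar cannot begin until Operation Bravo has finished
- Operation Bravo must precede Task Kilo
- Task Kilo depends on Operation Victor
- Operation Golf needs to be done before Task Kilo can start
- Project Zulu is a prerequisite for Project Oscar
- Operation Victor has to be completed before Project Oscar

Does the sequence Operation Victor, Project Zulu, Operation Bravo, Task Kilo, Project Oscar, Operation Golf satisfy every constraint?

No

In the proposed order, Task Kilo appears before Operation Golf.
That contradicts the constraint that Operation Golf must precede Task Kilo.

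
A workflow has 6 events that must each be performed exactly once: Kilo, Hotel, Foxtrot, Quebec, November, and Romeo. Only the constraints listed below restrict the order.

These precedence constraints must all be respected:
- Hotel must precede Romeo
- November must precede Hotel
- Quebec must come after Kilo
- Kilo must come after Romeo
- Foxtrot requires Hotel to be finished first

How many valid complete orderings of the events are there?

Only November has no prerequisites, so it must go first.
Systematically extending each partial ordering one event at a time and counting, there are 4 complete orderings.

4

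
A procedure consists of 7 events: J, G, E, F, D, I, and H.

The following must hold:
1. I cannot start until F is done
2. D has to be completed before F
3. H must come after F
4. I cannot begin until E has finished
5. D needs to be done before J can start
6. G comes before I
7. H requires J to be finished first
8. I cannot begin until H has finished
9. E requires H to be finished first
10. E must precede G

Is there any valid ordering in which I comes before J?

Following J → H → I, J must precede I in every valid ordering.
Hence I can never be scheduled before J.

No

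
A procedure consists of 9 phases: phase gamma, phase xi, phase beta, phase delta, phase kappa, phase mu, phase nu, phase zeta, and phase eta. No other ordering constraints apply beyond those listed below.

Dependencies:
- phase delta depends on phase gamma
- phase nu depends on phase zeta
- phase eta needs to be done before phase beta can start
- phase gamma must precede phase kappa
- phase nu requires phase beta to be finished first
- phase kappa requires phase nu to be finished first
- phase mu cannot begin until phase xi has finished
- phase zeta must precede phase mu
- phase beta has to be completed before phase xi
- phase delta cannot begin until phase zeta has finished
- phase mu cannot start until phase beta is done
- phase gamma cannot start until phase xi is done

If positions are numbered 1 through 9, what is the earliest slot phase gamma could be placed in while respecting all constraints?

4

The phases that are forced before phase gamma, directly or transitively, are phase xi, phase beta, phase eta. That's 3 phases.
So at minimum 3 phases come before phase gamma, putting phase gamma no earlier than position 4. That position is achievable by scheduling exactly those predecessors first.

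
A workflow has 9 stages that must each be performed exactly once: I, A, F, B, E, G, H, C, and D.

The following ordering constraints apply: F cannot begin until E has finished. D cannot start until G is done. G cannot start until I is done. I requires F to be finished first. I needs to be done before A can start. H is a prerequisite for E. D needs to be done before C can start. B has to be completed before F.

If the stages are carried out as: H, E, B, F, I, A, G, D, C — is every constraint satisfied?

Yes

Going through the constraints one by one, each required predecessor appears earlier in the sequence than its dependent — e.g. E (position 2) is before F (position 4), as required.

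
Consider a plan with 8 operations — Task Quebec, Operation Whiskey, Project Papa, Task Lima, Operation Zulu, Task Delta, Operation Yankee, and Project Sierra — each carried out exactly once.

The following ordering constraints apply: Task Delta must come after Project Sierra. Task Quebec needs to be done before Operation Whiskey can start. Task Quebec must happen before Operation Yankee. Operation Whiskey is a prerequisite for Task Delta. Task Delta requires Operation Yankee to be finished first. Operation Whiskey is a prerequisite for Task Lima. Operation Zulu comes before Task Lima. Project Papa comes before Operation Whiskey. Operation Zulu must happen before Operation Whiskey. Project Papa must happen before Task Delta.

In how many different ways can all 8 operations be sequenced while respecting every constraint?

276

4 operations have no prerequisites (Task Quebec, Project Papa, Operation Zulu, Project Sierra), so any of them could come first.
Counting all ways to extend the partial order to a total order gives 276.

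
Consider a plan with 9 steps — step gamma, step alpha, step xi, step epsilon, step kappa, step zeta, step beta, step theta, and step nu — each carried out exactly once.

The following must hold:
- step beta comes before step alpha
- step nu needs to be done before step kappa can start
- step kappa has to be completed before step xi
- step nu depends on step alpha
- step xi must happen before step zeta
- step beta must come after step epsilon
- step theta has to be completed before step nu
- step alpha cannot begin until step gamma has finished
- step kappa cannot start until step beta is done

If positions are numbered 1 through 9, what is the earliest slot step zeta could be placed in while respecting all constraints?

9

Every step that must precede step zeta has to come before it. Tracing all chains that end at step zeta, those steps are: step gamma, step alpha, step xi, step epsilon, step kappa, step beta, step theta, step nu — 8 in total.
So at minimum 8 steps come before step zeta, putting step zeta no earlier than position 9. That position is achievable by scheduling exactly those predecessors first.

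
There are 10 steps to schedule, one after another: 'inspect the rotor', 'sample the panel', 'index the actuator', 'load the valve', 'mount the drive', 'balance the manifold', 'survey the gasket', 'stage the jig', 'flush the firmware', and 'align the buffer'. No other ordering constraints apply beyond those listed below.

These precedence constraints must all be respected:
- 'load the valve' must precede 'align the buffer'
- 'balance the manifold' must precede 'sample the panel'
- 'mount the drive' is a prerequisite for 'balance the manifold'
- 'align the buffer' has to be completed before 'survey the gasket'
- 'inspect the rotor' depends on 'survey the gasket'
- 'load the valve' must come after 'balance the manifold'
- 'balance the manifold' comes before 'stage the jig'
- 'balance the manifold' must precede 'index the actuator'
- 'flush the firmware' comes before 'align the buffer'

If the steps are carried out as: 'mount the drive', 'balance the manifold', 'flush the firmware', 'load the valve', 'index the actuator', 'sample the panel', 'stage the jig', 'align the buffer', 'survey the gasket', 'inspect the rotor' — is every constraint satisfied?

Yes

Every stated constraint is respected: 'balance the manifold' sits at position 2, ahead of 'stage the jig' at position 7, and each of the other listed pairs likewise has the predecessor earlier in the sequence.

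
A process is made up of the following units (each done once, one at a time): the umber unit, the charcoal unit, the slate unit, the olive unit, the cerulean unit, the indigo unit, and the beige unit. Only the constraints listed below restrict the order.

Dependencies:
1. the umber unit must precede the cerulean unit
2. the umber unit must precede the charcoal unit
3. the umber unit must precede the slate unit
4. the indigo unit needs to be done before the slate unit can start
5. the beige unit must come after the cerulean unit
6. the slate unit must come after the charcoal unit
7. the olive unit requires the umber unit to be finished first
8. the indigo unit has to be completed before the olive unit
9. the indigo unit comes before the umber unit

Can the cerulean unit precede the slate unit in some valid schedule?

Nothing in the constraints forces the slate unit before the cerulean unit — there is no chain from the slate unit to the cerulean unit.
So a valid ordering placing the cerulean unit earlier than the slate unit exists.

Yes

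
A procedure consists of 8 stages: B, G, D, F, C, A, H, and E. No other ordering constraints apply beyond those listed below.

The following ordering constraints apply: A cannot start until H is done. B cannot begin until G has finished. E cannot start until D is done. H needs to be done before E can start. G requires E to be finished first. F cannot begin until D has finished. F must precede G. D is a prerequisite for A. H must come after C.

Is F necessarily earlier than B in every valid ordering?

Tracing the constraints gives a chain: F → G → B.
Hence F necessarily comes before B.

Yes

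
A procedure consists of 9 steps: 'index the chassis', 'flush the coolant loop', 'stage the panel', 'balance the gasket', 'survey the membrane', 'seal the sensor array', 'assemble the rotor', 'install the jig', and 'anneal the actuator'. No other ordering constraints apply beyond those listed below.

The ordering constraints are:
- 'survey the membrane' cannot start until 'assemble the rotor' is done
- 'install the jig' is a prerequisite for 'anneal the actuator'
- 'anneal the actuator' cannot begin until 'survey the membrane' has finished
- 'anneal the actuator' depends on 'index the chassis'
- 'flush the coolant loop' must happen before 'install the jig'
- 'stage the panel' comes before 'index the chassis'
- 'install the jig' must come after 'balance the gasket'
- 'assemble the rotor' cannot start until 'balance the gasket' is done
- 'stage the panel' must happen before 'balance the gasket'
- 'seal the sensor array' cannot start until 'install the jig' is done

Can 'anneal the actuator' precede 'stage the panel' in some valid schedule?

The constraints give a chain 'stage the panel' → 'index the chassis' → 'anneal the actuator', which forces 'stage the panel' before 'anneal the actuator'.
So no valid ordering can have 'anneal the actuator' before 'stage the panel'.

No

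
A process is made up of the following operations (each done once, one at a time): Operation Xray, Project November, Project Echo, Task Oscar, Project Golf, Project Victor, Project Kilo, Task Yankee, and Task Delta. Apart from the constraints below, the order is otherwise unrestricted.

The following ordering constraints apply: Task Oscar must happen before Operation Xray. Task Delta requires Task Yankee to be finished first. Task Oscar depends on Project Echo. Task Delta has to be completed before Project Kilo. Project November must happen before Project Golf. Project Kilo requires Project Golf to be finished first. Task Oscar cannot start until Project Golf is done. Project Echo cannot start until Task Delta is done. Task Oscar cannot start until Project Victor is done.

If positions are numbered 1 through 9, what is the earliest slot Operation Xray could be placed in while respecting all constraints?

8

Working backwards through the constraints from Operation Xray, its full set of required predecessors is Project November, Project Echo, Task Oscar, Project Golf, Project Victor, Task Yankee, Task Delta — 7 of them.
So at minimum 7 operations come before Operation Xray, putting Operation Xray no earlier than position 8. That position is achievable by scheduling exactly those predecessors first.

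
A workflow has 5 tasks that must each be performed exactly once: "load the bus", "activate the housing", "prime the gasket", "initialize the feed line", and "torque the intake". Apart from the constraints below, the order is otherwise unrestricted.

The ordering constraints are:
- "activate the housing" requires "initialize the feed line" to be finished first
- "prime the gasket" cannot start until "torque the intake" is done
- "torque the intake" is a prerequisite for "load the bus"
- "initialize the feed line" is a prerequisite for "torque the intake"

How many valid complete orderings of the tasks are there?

"initialize the feed line" is the only task with nothing required before it, so every ordering starts there.
Systematically extending each partial ordering one task at a time and counting, there are 8 complete orderings.

8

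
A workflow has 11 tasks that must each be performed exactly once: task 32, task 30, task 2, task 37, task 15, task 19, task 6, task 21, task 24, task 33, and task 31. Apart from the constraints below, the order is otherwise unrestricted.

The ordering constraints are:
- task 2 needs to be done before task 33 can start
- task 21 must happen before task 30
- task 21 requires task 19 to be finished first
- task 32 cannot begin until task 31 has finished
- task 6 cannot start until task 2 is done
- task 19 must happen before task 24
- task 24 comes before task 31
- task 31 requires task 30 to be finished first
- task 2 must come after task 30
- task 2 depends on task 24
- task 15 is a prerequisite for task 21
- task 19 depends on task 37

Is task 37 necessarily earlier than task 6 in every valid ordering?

Yes

Tracing the constraints gives a chain: task 37 → task 19 → task 24 → task 2 → task 6.
That forces task 37 before task 6 in every valid schedule.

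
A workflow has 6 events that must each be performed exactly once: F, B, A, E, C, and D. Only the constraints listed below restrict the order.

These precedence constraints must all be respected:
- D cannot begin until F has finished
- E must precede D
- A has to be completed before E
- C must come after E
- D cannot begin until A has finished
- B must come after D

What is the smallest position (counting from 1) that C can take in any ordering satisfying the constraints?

3

Working backwards through the constraints from C, its full set of required predecessors is A, E — 2 of them.
With 2 mandatory predecessors, the earliest C can sit is position 2+1 = 3, and placing just those 2 first achieves it.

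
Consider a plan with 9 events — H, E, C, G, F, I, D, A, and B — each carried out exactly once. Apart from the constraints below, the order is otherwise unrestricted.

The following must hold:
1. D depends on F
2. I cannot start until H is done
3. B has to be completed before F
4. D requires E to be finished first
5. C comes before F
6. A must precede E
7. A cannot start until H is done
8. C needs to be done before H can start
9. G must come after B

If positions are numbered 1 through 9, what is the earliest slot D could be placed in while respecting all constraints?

7

The events that are forced before D, directly or transitively, are H, E, C, F, A, B. That's 6 events.
With 6 mandatory predecessors, the earliest D can sit is position 6+1 = 7, and placing just those 6 first achieves it.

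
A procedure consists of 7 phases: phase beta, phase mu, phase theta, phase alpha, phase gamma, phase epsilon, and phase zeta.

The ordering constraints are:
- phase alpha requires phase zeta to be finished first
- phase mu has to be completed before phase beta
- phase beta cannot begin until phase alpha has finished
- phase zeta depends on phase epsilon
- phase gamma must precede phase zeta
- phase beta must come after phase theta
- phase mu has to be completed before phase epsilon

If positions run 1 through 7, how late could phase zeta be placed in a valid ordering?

The phases that are forced after phase zeta, directly or by a chain of constraints, are phase beta, phase alpha. That's 2 phases.
So at least 2 phases follow phase zeta, putting phase zeta no later than position 5. That position is achievable by scheduling everything else first.

5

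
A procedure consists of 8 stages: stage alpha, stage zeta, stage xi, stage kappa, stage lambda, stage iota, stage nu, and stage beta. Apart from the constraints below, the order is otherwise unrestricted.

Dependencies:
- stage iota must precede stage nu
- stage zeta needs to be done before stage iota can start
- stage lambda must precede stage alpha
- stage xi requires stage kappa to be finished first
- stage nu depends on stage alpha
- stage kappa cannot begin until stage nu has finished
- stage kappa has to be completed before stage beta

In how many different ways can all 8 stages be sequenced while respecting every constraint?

12

The stages with no prerequisites are stage zeta, stage lambda; any of them can be placed first.
Enumerating by repeatedly choosing an available stage (one whose prerequisites are all placed) gives 12 distinct complete orderings.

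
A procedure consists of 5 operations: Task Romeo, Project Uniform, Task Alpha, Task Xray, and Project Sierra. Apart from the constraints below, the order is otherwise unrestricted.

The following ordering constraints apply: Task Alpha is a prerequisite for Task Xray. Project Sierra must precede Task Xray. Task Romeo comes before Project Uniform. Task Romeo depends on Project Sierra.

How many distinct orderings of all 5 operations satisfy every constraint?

9

2 operations have no prerequisites (Task Alpha, Project Sierra), so any of them could come first.
Systematically extending each partial ordering one operation at a time and counting, there are 9 complete orderings.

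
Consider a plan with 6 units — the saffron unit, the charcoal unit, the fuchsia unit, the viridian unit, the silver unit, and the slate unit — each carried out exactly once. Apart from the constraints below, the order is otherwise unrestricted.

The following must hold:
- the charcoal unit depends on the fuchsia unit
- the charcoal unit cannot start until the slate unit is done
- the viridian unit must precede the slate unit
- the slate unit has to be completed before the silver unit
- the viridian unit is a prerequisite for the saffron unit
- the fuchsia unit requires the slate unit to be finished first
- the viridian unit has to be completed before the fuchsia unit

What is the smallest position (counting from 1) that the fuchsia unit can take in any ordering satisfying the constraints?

3

Working backwards through the constraints from the fuchsia unit, its full set of required predecessors is the viridian unit, the slate unit — 2 of them.
With 2 mandatory predecessors, the earliest the fuchsia unit can sit is position 2+1 = 3, and placing just those 2 first achieves it.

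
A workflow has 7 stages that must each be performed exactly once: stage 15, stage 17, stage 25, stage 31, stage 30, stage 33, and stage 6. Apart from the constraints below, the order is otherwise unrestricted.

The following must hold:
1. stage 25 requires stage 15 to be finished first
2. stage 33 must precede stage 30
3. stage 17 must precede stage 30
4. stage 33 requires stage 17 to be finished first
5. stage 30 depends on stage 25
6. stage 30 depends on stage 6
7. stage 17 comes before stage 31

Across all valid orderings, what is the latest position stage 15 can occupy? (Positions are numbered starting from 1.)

Every stage that must follow stage 15 has to come after it. Tracing all chains starting from stage 15, those stages are: stage 25, stage 30 — 2 in total.
So at least 2 stages follow stage 15, putting stage 15 no later than position 5. That position is achievable by scheduling everything else first.

5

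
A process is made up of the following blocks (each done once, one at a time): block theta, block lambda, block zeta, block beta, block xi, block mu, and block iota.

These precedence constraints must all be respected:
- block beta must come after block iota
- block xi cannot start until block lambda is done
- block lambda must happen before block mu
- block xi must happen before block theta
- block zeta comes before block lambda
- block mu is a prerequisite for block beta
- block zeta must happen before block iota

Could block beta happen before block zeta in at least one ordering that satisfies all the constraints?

No

The constraints give a chain block zeta → block iota → block beta, which forces block zeta before block beta.
So no valid ordering can have block beta before block zeta.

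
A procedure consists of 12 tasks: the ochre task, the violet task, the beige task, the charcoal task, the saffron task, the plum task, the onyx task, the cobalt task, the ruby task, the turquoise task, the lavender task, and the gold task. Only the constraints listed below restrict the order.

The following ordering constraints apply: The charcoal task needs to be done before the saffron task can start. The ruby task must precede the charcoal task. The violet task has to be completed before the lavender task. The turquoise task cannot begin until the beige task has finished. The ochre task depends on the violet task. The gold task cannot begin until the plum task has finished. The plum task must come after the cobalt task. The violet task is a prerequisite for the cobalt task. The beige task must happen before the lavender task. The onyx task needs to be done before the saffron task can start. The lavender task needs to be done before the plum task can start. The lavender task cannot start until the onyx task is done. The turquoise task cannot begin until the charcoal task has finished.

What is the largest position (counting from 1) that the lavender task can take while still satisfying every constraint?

Following every chain forward from the lavender task, the tasks that must come later are the plum task, the gold task — 2 of them.
So at least 2 tasks follow the lavender task, putting the lavender task no later than position 10. That position is achievable by scheduling everything else first.

10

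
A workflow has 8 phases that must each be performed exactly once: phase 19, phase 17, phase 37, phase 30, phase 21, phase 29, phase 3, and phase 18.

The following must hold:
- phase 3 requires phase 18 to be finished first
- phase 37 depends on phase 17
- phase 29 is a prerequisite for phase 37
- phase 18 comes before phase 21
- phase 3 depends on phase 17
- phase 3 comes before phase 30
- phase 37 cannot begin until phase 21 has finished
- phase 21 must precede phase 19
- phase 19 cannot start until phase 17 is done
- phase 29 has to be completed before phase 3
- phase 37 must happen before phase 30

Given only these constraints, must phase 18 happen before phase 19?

Chaining the stated constraints: phase 18 → phase 21 → phase 19.
That forces phase 18 before phase 19 in every valid schedule.

Yes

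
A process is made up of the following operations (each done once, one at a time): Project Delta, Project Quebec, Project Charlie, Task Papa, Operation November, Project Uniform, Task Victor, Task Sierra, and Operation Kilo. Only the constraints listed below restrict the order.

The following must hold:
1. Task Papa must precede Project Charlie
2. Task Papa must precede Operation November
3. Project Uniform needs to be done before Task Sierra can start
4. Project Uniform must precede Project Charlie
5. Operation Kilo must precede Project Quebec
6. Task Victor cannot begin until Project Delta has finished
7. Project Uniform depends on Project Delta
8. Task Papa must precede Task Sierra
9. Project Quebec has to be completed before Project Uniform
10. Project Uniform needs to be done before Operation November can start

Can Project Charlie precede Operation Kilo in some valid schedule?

No

Following Operation Kilo → Project Quebec → Project Uniform → Project Charlie, Operation Kilo must precede Project Charlie in every valid ordering.
Hence Project Charlie can never be scheduled before Operation Kilo.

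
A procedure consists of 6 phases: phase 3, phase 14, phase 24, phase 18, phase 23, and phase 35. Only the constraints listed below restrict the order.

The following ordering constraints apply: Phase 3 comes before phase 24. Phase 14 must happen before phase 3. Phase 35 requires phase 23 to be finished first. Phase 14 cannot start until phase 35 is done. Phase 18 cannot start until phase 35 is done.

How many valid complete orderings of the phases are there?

Phase 23 is the only phase with nothing required before it, so every ordering starts there.
Systematically extending each partial ordering one phase at a time and counting, there are 4 complete orderings.

4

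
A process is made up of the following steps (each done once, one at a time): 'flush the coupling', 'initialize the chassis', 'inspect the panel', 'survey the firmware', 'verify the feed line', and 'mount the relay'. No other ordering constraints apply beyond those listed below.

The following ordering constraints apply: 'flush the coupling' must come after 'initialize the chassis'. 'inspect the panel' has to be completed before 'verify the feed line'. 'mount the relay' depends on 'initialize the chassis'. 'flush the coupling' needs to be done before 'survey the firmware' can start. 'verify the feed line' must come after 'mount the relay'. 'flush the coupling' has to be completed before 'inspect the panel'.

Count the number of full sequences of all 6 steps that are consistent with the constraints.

11

'initialize the chassis' is the only step with nothing required before it, so every ordering starts there.
Systematically extending each partial ordering one step at a time and counting, there are 11 complete orderings.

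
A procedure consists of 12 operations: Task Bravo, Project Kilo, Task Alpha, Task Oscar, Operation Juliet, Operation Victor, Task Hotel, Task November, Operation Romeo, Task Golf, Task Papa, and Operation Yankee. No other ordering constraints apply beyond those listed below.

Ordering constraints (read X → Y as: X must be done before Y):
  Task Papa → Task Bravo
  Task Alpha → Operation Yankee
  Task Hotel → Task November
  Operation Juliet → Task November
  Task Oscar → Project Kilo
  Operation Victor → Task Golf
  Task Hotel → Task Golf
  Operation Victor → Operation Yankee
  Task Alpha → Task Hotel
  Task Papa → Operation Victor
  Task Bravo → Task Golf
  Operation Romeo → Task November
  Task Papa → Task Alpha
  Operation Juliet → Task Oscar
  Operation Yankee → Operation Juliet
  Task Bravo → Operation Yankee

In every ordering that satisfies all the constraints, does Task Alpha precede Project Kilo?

Tracing the constraints gives a chain: Task Alpha → Operation Yankee → Operation Juliet → Task Oscar → Project Kilo.
Hence Task Alpha necessarily comes before Project Kilo.

Yes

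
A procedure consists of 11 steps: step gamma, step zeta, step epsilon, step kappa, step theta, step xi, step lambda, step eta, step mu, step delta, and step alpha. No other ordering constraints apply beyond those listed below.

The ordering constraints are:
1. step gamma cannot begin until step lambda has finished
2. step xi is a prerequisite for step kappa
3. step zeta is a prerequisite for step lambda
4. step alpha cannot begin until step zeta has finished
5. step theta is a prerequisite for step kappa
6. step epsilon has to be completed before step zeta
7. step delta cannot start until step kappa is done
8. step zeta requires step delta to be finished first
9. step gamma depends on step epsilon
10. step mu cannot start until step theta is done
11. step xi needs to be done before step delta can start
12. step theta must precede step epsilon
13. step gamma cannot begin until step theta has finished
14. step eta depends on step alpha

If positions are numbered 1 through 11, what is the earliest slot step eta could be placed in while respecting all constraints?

8

Working backwards through the constraints from step eta, its full set of required predecessors is step zeta, step epsilon, step kappa, step theta, step xi, step delta, step alpha — 7 of them.
So at minimum 7 steps come before step eta, putting step eta no earlier than position 8. That position is achievable by scheduling exactly those predecessors first.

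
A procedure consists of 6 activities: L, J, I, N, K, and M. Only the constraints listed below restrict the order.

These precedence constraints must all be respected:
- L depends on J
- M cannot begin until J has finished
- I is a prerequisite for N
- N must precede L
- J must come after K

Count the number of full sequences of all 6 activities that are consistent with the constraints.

16

2 activities have no prerequisites (I, K), so any of them could come first.
Systematically extending each partial ordering one activity at a time and counting, there are 16 complete orderings.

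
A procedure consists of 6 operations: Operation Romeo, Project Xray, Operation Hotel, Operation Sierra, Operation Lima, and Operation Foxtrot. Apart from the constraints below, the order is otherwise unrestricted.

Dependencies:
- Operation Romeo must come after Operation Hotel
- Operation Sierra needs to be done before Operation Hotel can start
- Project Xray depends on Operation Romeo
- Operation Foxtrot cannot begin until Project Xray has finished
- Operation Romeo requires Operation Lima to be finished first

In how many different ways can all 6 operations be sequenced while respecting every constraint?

3

2 operations have no prerequisites (Operation Sierra, Operation Lima), so any of them could come first.
Systematically extending each partial ordering one operation at a time and counting, there are 3 complete orderings.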